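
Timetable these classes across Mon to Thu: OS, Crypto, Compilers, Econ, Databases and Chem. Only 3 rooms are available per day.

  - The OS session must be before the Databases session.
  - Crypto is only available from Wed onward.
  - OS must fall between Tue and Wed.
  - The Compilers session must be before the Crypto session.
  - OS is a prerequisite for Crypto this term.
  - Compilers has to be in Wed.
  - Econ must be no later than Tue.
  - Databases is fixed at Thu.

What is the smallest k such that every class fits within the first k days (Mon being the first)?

The precedence chain requires at least 2 distinct days.
With at most 3 per day and 6 classes, at least 2 days are needed.
Databases can't be placed before Thu — that is day 4 counting from Mon — so the schedule must run through at least 4 days.
4 works (last occupied day: Thu): for example Econ=Mon, Compilers=Wed, Databases=Thu, Crypto=Thu, OS=Tue, Chem=Mon.

4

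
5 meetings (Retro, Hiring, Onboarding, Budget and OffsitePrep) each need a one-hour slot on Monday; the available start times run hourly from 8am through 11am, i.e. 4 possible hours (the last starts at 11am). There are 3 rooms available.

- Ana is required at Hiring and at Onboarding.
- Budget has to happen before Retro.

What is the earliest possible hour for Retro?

9am

Precedence pushes Retro to at least 9am.
Retro at 9am is achievable: Onboarding=9am; Retro=9am; Hiring=8am; Budget=8am; OffsitePrep=8am.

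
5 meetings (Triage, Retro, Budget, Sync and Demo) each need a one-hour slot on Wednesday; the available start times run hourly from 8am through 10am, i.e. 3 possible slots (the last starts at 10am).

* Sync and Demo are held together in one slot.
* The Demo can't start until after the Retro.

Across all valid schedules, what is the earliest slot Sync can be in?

9am

Sync must be in the same slot as Demo, which can't be before 9am, so Sync is at least 9am.
Sync at 9am is achievable: Retro in 8am; Budget in 8am; Sync in 9am; Triage in 8am; Demo in 9am.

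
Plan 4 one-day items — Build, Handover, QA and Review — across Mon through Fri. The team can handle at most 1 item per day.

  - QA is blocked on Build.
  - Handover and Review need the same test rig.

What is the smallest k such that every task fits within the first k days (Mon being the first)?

The precedence chain requires at least 2 distinct days.
With at most 1 per day and 4 tasks, at least 4 days are needed.
4 works (last occupied day: Thu): for example Review -> Thu; Handover -> Wed; QA -> Tue; Build -> Mon.

4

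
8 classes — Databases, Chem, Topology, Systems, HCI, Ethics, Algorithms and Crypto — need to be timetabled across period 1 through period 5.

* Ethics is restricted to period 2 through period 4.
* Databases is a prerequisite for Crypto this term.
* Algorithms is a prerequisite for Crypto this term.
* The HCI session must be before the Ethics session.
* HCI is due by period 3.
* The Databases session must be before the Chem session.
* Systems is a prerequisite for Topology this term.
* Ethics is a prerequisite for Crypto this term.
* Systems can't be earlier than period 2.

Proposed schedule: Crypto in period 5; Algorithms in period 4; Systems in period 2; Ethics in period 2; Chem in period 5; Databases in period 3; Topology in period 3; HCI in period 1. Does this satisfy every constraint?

Systems is a prerequisite for Topology this term — holds.
Databases is a prerequisite for Crypto this term — holds.
Systems can't be earlier than period 2 — holds.
Algorithms is a prerequisite for Crypto this term — holds.
The HCI session must be before the Ethics session — holds.
Ethics is a prerequisite for Crypto this term — holds.
Ethics is restricted to period 2 through period 4 — holds.
The Databases session must be before the Chem session — holds.
HCI is due by period 3 — holds.

Valid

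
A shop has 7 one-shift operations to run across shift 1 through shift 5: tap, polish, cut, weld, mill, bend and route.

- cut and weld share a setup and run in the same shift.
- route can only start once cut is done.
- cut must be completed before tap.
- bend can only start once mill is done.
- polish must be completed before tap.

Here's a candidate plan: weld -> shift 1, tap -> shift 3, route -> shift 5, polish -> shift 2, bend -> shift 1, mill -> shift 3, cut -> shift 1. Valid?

route can only start once cut is done — holds.
bend can only start once mill is done — violated.
cut must be completed before tap — holds.
polish must be completed before tap — holds.
cut and weld share a setup and run in the same shift — holds.

No. bend can only start once mill is done is not satisfied.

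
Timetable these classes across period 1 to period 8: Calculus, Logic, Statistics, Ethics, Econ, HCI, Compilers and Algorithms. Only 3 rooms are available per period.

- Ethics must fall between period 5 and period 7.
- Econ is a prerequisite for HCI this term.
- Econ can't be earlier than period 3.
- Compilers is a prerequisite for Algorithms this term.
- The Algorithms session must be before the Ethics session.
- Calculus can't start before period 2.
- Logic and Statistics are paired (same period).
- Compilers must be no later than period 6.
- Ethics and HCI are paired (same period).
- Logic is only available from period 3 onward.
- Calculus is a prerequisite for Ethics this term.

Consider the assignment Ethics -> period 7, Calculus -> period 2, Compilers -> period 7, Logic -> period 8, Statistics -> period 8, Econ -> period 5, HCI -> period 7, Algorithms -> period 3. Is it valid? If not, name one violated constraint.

Econ is a prerequisite for HCI this term — holds.
Only 3 rooms are available per period — holds.
Ethics and HCI are paired (same period) — holds.
The Algorithms session must be before the Ethics session — holds.
Econ can't be earlier than period 3 — holds.
Logic is only available from period 3 onward — holds.
Compilers must be no later than period 6 — violated.
Compilers is a prerequisite for Algorithms this term — violated.
Calculus can't start before period 2 — holds.
Logic and Statistics are paired (same period) — holds.
Ethics must fall between period 5 and period 7 — holds.
Calculus is a prerequisite for Ethics this term — holds.

No — it violates: Compilers must be no later than period 6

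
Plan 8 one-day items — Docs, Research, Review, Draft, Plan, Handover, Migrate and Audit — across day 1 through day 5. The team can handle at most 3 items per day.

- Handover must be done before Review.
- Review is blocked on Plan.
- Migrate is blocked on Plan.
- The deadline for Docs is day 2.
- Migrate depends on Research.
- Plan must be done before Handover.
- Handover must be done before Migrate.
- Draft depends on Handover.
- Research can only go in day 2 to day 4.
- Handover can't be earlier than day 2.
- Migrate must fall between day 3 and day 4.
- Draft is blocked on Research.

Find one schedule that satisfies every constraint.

Handover=day 2, Draft=day 3, Review=day 3, Docs=day 1, Research=day 2, Migrate=day 3, Audit=day 1, Plan=day 1

Checking: Research(day 2) before Draft(day 3); Plan(day 1) before Review(day 3); Plan(day 1) before Handover(day 2); Handover(day 2) before Draft(day 3); Handover(day 2) before Review(day 3); Research(day 2) before Migrate(day 3); Handover(day 2) before Migrate(day 3); Plan(day 1) before Migrate(day 3); Migrate=day 3 in [day 3,day 4]; Research=day 2 in [day 2,day 4]; Docs=day 1 in [day 1,day 2]; Handover=day 2 in [day 2,day 5]; max 3 per day (cap 3).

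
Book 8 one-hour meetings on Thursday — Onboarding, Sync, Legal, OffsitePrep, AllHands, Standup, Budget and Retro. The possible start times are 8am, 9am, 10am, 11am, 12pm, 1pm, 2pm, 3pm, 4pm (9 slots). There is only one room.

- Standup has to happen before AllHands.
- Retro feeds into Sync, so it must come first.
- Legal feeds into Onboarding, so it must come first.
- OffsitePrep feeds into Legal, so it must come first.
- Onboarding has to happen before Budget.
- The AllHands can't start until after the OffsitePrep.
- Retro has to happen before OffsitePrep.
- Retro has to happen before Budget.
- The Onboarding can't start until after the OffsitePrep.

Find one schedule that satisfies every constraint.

Legal=10am; Sync=3pm; Onboarding=11am; Retro=8am; AllHands=1pm; Standup=12pm; Budget=2pm; OffsitePrep=9am

Checking: Retro(8am) before Budget(2pm); Onboarding(11am) before Budget(2pm); Retro(8am) before OffsitePrep(9am); Standup(12pm) before AllHands(1pm); OffsitePrep(9am) before AllHands(1pm); Legal(10am) before Onboarding(11am); Retro(8am) before Sync(3pm); OffsitePrep(9am) before Onboarding(11am); OffsitePrep(9am) before Legal(10am); max 1 per slot (cap 1).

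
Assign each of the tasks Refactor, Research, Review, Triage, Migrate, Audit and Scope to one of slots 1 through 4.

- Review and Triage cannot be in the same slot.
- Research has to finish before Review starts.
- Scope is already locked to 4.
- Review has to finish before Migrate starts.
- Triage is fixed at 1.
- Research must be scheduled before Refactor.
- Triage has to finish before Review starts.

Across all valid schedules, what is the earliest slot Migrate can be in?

3

Precedence pushes Migrate to at least 3.
Migrate at 3 is achievable: Triage=1, Refactor=2, Migrate=3, Review=2, Research=1, Scope=4, Audit=1.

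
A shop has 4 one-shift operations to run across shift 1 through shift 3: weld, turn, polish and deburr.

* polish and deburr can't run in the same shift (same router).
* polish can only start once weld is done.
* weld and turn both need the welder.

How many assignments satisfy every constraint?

Splitting on weld: it can be shift 1 (8), shift 2 (4). Listing each branch's schedules as (turn, polish, deburr) by shift number:
weld=shift 1: (2,2,1) (2,2,3) (2,3,1) (2,3,2) (3,2,1) (3,2,3) (3,3,1) (3,3,2) — 8.
weld=shift 2: (1,3,1) (1,3,2) (3,3,1) (3,3,2) — 4.
Summing: 8 + 4 = 12.

12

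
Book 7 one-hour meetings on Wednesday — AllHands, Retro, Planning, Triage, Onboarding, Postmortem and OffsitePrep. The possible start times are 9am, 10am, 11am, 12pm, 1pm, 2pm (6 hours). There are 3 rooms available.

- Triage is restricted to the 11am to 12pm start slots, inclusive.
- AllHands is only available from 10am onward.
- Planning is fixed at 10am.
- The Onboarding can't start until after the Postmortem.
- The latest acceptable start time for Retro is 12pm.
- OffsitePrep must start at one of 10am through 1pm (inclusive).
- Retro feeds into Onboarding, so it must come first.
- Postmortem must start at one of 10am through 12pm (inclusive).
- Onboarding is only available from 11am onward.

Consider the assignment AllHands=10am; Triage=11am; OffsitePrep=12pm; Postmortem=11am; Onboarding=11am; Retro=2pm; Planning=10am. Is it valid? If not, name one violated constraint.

No. Retro feeds into Onboarding, so it must come first is not satisfied.

Triage is restricted to the 11am to 12pm start slots, inclusive — holds.
The Onboarding can't start until after the Postmortem — violated.
Onboarding is only available from 11am onward — holds.
The latest acceptable start time for Retro is 12pm — violated.
Postmortem must start at one of 10am through 12pm (inclusive) — holds.
AllHands is only available from 10am onward — holds.
Retro feeds into Onboarding, so it must come first — violated.
There are 3 rooms available — holds.
Planning is fixed at 10am — holds.
OffsitePrep must start at one of 10am through 1pm (inclusive) — holds.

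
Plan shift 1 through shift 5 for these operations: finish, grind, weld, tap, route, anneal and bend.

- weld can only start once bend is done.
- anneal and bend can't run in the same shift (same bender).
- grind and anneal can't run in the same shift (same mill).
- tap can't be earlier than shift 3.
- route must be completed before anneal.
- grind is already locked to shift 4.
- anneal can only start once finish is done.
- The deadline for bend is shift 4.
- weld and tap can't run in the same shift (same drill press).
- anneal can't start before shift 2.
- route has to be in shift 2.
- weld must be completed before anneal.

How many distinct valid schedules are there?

58

Splitting on finish: it can be shift 1 (16), shift 2 (16), shift 3 (13), shift 4 (13). Listing each branch's schedules as (grind, weld, tap, route, anneal, bend) by shift number:
finish=shift 1: (4,2,3,2,3,1) (4,2,3,2,5,1) (4,2,4,2,3,1) (4,2,4,2,5,1) (4,2,5,2,3,1) (4,2,5,2,5,1) (4,3,4,2,5,1) (4,3,4,2,5,2) (4,3,5,2,5,1) (4,3,5,2,5,2) (4,4,3,2,5,1) (4,4,3,2,5,2) (4,4,3,2,5,3) (4,4,5,2,5,1) (4,4,5,2,5,2) (4,4,5,2,5,3) — 16.
finish=shift 2: (4,2,3,2,3,1) (4,2,3,2,5,1) (4,2,4,2,3,1) (4,2,4,2,5,1) (4,2,5,2,3,1) (4,2,5,2,5,1) (4,3,4,2,5,1) (4,3,4,2,5,2) (4,3,5,2,5,1) (4,3,5,2,5,2) (4,4,3,2,5,1) (4,4,3,2,5,2) (4,4,3,2,5,3) (4,4,5,2,5,1) (4,4,5,2,5,2) (4,4,5,2,5,3) — 16.
finish=shift 3: (4,2,3,2,5,1) (4,2,4,2,5,1) (4,2,5,2,5,1) (4,3,4,2,5,1) (4,3,4,2,5,2) (4,3,5,2,5,1) (4,3,5,2,5,2) (4,4,3,2,5,1) (4,4,3,2,5,2) (4,4,3,2,5,3) (4,4,5,2,5,1) (4,4,5,2,5,2) (4,4,5,2,5,3) — 13.
finish=shift 4: (4,2,3,2,5,1) (4,2,4,2,5,1) (4,2,5,2,5,1) (4,3,4,2,5,1) (4,3,4,2,5,2) (4,3,5,2,5,1) (4,3,5,2,5,2) (4,4,3,2,5,1) (4,4,3,2,5,2) (4,4,3,2,5,3) (4,4,5,2,5,1) (4,4,5,2,5,2) (4,4,5,2,5,3) — 13.
Summing: 16 + 16 + 13 + 13 = 58.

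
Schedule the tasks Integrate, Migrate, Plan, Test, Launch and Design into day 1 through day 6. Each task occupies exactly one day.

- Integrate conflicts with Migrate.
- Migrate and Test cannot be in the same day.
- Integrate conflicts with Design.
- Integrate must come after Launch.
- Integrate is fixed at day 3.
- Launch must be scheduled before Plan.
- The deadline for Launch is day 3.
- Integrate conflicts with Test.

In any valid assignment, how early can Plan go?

day 2

Precedence pushes Plan to at least day 2.
Plan at day 2 is achievable: Design=day 1, Migrate=day 1, Plan=day 2, Integrate=day 3, Test=day 2, Launch=day 1.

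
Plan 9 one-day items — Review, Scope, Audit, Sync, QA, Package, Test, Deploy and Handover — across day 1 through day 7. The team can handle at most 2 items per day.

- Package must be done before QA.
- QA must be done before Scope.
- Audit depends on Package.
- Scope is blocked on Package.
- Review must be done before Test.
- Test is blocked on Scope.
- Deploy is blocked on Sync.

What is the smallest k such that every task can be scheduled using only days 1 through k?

The precedence chain requires at least 4 distinct days.
With at most 2 per day and 9 tasks, at least 5 days are needed.
5 works (last occupied day: day 5): for example Scope in day 3, Handover in day 5, Audit in day 2, Sync in day 3, Package in day 1, Review in day 1, Deploy in day 4, QA in day 2, Test in day 4.

5 days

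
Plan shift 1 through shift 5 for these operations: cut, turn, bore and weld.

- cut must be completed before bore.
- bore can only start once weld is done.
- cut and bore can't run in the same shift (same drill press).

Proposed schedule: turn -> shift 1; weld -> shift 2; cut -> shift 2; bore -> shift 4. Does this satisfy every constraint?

cut must be completed before bore — holds.
cut and bore can't run in the same shift (same drill press) — holds.
bore can only start once weld is done — holds.

Yes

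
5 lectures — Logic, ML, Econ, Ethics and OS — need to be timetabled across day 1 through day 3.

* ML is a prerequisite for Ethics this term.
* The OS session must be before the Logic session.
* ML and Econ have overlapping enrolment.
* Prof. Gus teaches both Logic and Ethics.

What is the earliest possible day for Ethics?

day 2

Precedence pushes Ethics to at least day 2.
Ethics at day 2 is achievable: ML=day 1; Logic=day 3; OS=day 1; Econ=day 2; Ethics=day 2.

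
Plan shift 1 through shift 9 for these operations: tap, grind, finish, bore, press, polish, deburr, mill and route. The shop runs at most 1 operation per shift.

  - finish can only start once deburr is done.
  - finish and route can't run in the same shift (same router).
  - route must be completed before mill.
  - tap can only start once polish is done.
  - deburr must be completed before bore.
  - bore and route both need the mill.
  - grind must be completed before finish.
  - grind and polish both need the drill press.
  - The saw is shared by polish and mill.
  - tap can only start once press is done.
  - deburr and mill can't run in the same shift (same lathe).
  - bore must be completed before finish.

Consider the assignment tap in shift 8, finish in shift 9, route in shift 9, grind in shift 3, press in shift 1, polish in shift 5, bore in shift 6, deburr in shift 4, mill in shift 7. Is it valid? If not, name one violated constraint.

The shop runs at most 1 operation per shift — violated.
grind and polish both need the drill press — holds.
route must be completed before mill — violated.
tap can only start once polish is done — holds.
deburr must be completed before bore — holds.
deburr and mill can't run in the same shift (same lathe) — holds.
bore and route both need the mill — holds.
bore must be completed before finish — holds.
The saw is shared by polish and mill — holds.
tap can only start once press is done — holds.
finish and route can't run in the same shift (same router) — violated.
finish can only start once deburr is done — holds.
grind must be completed before finish — holds.

No — it violates: finish and route can't run in the same shift (same router)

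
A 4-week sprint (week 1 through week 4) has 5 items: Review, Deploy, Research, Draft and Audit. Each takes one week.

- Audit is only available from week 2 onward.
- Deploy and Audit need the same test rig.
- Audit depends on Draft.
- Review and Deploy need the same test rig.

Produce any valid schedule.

Deploy in week 3, Review in week 1, Draft in week 1, Audit in week 2, Research in week 1

Checking: Draft(week 1) before Audit(week 2); Review(week 1) != Deploy(week 3); Deploy(week 3) != Audit(week 2); Audit=week 2 in [week 2,week 4].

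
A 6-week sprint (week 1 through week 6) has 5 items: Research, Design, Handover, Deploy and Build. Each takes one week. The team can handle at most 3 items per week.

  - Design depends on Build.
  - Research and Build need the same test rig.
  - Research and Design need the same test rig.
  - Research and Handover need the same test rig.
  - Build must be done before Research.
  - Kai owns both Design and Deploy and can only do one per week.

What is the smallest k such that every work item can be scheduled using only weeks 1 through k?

3

The precedence chain requires at least 2 distinct weeks.
With at most 3 per week and 5 work items, at least 2 weeks are needed.
Could 2 weeks be enough, i.e. nothing placed later than week 2? No: Design must come after Build (at week 1 or later) → {week 2}; Build must come before Design (at week 2 or earlier) → {week 1}; Research must come after Build (at week 1 or later) → {week 2}; Design can't share with Research (week 2) → nothing is left.
So 2 weeks is not enough.
3 works (last occupied week: week 3): for example Deploy -> week 1, Design -> week 3, Research -> week 2, Build -> week 1, Handover -> week 1.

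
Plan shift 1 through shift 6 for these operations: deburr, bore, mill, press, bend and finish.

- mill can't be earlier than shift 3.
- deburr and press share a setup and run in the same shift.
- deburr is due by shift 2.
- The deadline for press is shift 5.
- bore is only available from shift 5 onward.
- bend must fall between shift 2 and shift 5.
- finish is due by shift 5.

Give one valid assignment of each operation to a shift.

press -> shift 1, bend -> shift 2, bore -> shift 5, deburr -> shift 1, mill -> shift 3, finish -> shift 1

Checking: deburr = press = shift 1; bend=shift 2 in [shift 2,shift 5]; mill=shift 3 in [shift 3,shift 6]; press=shift 1 in [shift 1,shift 5]; finish=shift 1 in [shift 1,shift 5]; deburr=shift 1 in [shift 1,shift 2]; bore=shift 5 in [shift 5,shift 6].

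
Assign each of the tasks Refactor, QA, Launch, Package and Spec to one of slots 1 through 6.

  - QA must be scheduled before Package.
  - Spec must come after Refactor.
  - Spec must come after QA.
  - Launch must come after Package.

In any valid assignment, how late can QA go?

4

Downstream work caps QA at 4.
QA at 4 is achievable: Spec=5, Refactor=1, QA=4, Launch=6, Package=5.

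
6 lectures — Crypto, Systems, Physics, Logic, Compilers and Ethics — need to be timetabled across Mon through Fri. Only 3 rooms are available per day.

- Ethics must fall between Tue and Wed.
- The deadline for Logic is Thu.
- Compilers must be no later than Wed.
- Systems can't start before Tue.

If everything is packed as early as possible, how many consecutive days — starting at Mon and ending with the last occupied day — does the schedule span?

2 days

With at most 3 per day and 6 lectures, at least 2 days are needed.
Systems can't be placed before Tue — that is day 2 counting from Mon — so the schedule must run through at least 2 days.
2 works (last occupied day: Tue): for example Logic=Mon, Physics=Mon, Crypto=Mon, Compilers=Tue, Ethics=Tue, Systems=Tue.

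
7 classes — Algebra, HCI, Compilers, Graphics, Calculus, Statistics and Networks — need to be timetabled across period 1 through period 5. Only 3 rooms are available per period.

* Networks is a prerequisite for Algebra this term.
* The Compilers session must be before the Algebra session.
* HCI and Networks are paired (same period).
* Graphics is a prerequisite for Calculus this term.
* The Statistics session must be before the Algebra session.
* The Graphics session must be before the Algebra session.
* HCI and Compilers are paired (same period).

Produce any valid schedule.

Graphics=period 1; Calculus=period 3; Networks=period 2; HCI=period 2; Statistics=period 1; Algebra=period 3; Compilers=period 2

Checking: Graphics(period 1) before Calculus(period 3); Statistics(period 1) before Algebra(period 3); Graphics(period 1) before Algebra(period 3); Compilers(period 2) before Algebra(period 3); Networks(period 2) before Algebra(period 3); HCI = Compilers = period 2; HCI = Networks = period 2; max 3 per period (cap 3).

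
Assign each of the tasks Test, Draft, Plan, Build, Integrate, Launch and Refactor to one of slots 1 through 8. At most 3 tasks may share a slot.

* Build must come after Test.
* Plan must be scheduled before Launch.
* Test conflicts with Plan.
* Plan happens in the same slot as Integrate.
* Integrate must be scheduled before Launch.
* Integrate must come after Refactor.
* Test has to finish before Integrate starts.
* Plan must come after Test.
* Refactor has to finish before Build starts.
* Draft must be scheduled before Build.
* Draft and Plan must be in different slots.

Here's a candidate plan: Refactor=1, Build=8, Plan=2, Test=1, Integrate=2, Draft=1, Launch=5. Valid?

Draft must be scheduled before Build — holds.
Integrate must be scheduled before Launch — holds.
Plan happens in the same slot as Integrate — holds.
Test has to finish before Integrate starts — holds.
Integrate must come after Refactor — holds.
Draft and Plan must be in different slots — holds.
Refactor has to finish before Build starts — holds.
Plan must be scheduled before Launch — holds.
Build must come after Test — holds.
At most 3 tasks may share a slot — holds.
Test conflicts with Plan — holds.
Plan must come after Test — holds.

Yes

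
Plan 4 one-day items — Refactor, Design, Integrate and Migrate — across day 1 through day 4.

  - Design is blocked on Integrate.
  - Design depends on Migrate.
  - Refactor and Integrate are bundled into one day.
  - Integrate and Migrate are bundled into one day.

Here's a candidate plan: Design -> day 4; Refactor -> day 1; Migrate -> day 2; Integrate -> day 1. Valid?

Refactor and Integrate are bundled into one day — holds.
Design depends on Migrate — holds.
Design is blocked on Integrate — holds.
Integrate and Migrate are bundled into one day — violated.

No. Integrate and Migrate are bundled into one day is not satisfied.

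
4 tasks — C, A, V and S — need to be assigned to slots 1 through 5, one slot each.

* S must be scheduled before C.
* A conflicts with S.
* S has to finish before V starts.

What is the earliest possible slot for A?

A at 1 is achievable: A=1; C=3; S=2; V=3.

1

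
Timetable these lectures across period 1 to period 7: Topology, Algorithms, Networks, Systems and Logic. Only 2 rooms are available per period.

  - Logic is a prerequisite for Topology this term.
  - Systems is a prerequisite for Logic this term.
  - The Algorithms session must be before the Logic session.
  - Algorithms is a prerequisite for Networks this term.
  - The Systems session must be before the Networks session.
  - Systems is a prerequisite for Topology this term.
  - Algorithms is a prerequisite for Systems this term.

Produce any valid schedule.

Algorithms in period 1, Systems in period 2, Logic in period 3, Networks in period 3, Topology in period 4

Checking: Algorithms(period 1) before Networks(period 3); Logic(period 3) before Topology(period 4); Systems(period 2) before Topology(period 4); Algorithms(period 1) before Systems(period 2); Algorithms(period 1) before Logic(period 3); Systems(period 2) before Logic(period 3); Systems(period 2) before Networks(period 3); max 2 per period (cap 2).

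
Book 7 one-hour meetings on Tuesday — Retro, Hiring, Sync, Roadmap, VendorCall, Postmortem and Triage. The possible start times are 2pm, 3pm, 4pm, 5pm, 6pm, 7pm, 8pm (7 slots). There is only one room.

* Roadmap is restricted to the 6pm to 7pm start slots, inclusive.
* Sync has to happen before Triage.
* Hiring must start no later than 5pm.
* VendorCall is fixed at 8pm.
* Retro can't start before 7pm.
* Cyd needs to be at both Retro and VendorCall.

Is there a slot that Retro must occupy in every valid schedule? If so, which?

7pm

Retro's window is 7pm–8pm.
VendorCall is fixed at 8pm, and Retro can't share a slot with VendorCall.
So Retro must be 7pm.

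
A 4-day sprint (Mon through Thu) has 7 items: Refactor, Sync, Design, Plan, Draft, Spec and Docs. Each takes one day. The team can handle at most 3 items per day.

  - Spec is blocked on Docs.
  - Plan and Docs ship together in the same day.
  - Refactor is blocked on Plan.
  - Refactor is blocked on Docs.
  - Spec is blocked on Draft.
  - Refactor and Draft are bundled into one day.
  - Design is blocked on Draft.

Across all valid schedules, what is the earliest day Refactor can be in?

Tue

Precedence pushes Refactor to at least Tue; Refactor must be in the same day as Draft, which can't be after Wed, so Refactor is at most Wed.
Refactor at Tue is achievable: Spec in Wed; Docs in Mon; Plan in Mon; Draft in Tue; Sync in Mon; Design in Wed; Refactor in Tue.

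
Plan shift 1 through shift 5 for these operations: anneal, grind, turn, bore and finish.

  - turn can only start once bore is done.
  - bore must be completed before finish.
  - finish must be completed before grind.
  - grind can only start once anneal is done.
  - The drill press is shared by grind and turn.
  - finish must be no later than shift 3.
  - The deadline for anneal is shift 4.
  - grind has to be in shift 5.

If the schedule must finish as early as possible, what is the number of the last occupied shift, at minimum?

The precedence chain requires at least 3 distinct shifts.
grind can't be placed before shift 5, so the schedule must run through at least shift 5.
5 works (last occupied shift: shift 5): for example grind in shift 5; bore in shift 1; turn in shift 2; anneal in shift 1; finish in shift 2.

5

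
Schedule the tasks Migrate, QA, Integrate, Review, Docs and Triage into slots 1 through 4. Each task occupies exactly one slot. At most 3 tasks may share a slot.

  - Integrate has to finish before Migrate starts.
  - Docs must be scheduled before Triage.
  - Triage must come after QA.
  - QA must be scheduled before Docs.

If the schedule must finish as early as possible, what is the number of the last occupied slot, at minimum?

The precedence chain requires at least 3 distinct slots.
With at most 3 per slot and 6 tasks, at least 2 slots are needed.
3 works (last occupied slot: 3): for example Review=1; QA=1; Docs=2; Integrate=1; Migrate=2; Triage=3.

3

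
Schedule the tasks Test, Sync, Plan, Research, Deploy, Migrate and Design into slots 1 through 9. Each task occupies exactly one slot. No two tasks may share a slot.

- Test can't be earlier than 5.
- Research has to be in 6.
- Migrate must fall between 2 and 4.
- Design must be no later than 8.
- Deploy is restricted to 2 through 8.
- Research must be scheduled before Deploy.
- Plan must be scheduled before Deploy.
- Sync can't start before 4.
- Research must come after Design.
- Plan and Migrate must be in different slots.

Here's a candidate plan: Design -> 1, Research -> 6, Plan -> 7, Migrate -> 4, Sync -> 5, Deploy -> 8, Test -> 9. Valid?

Valid

Sync can't start before 4 — holds.
Migrate must fall between 2 and 4 — holds.
Research must be scheduled before Deploy — holds.
Research must come after Design — holds.
No two tasks may share a slot — holds.
Design must be no later than 8 — holds.
Plan must be scheduled before Deploy — holds.
Deploy is restricted to 2 through 8 — holds.
Plan and Migrate must be in different slots — holds.
Research has to be in 6 — holds.
Test can't be earlier than 5 — holds.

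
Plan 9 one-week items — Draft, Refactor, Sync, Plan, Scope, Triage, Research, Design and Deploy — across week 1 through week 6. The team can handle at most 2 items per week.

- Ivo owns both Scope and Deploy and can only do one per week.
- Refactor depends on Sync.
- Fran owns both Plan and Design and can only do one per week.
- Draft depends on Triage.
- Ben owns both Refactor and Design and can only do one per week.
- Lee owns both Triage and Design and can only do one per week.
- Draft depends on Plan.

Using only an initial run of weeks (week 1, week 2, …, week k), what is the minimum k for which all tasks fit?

The precedence chain requires at least 2 distinct weeks.
With at most 2 per week and 9 tasks, at least 5 weeks are needed.
5 works (last occupied week: week 5): for example Draft in week 2; Design in week 4; Research in week 4; Deploy in week 5; Refactor in week 3; Scope in week 3; Plan in week 1; Sync in week 2; Triage in week 1.

5 weeks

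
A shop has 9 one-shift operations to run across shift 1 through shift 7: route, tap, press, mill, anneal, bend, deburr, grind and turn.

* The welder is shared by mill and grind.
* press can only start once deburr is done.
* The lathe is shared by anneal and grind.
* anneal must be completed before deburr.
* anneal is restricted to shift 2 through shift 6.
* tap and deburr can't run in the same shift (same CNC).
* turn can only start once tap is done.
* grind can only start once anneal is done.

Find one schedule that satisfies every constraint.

bend=shift 1; deburr=shift 3; anneal=shift 2; turn=shift 2; tap=shift 1; route=shift 1; grind=shift 3; press=shift 4; mill=shift 1

Checking: deburr(shift 3) before press(shift 4); anneal(shift 2) before deburr(shift 3); anneal(shift 2) before grind(shift 3); tap(shift 1) before turn(shift 2); anneal(shift 2) != grind(shift 3); tap(shift 1) != deburr(shift 3); mill(shift 1) != grind(shift 3); anneal=shift 2 in [shift 2,shift 6].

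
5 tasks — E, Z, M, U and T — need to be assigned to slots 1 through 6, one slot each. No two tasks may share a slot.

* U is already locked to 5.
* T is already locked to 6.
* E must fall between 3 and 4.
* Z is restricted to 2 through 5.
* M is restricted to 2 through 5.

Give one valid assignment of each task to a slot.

M=4; Z=2; E=3; T=6; U=5

Checking: T=6 in [6,6]; M=4 in [2,5]; E=3 in [3,4]; U=5 in [5,5]; Z=2 in [2,5]; max 1 per slot (cap 1).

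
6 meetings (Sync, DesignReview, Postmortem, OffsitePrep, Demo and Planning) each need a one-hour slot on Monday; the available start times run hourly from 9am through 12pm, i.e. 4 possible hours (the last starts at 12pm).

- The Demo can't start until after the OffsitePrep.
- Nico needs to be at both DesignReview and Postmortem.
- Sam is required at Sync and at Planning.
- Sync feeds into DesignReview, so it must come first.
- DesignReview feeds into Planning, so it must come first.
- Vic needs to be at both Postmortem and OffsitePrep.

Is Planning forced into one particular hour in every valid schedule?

Planning can be 11am (e.g. DesignReview -> 10am, Postmortem -> 11am, OffsitePrep -> 9am, Demo -> 10am, Planning -> 11am, Sync -> 9am) or 12pm (e.g. Sync=9am, Demo=10am, Postmortem=11am, Planning=12pm, OffsitePrep=9am, DesignReview=10am).

No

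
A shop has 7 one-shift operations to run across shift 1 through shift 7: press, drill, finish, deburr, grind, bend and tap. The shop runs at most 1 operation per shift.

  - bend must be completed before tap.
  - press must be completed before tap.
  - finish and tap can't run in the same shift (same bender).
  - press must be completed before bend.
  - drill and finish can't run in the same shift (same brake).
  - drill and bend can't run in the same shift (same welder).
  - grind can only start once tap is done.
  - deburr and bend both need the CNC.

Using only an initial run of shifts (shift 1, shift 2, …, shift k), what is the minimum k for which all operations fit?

7 shifts

The precedence chain requires at least 4 distinct shifts.
With at most 1 per shift and 7 operations, at least 7 shifts are needed.
7 works (last occupied shift: shift 7): for example grind=shift 4; deburr=shift 7; bend=shift 2; tap=shift 3; finish=shift 6; press=shift 1; drill=shift 5.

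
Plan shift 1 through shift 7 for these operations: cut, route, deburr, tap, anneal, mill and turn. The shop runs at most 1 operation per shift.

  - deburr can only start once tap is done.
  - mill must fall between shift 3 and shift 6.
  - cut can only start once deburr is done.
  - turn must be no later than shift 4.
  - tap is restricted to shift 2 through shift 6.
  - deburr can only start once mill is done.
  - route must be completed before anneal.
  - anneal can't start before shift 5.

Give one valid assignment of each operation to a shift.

mill=shift 3; turn=shift 1; route=shift 4; tap=shift 2; cut=shift 7; deburr=shift 6; anneal=shift 5

Checking: deburr(shift 6) before cut(shift 7); mill(shift 3) before deburr(shift 6); route(shift 4) before anneal(shift 5); tap(shift 2) before deburr(shift 6); tap=shift 2 in [shift 2,shift 6]; turn=shift 1 in [shift 1,shift 4]; anneal=shift 5 in [shift 5,shift 7]; mill=shift 3 in [shift 3,shift 6]; max 1 per shift (cap 1).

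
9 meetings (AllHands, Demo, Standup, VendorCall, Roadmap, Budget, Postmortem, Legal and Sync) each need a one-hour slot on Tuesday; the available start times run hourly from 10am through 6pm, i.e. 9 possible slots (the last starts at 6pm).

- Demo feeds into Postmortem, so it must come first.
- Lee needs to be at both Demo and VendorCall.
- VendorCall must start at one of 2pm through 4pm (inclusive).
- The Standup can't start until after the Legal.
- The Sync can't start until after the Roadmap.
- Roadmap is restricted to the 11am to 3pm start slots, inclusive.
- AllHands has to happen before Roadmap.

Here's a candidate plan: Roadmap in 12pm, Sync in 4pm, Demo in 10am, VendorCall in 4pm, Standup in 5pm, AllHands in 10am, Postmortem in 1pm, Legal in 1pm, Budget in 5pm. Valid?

Yes

The Sync can't start until after the Roadmap — holds.
Demo feeds into Postmortem, so it must come first — holds.
VendorCall must start at one of 2pm through 4pm (inclusive) — holds.
AllHands has to happen before Roadmap — holds.
Roadmap is restricted to the 11am to 3pm start slots, inclusive — holds.
Lee needs to be at both Demo and VendorCall — holds.
The Standup can't start until after the Legal — holds.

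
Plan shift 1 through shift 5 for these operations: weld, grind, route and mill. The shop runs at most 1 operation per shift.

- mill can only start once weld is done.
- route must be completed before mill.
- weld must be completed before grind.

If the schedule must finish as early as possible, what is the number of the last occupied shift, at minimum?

The precedence chain requires at least 2 distinct shifts.
With at most 1 per shift and 4 operations, at least 4 shifts are needed.
4 works (last occupied shift: shift 4): for example grind=shift 4, weld=shift 1, mill=shift 3, route=shift 2.

4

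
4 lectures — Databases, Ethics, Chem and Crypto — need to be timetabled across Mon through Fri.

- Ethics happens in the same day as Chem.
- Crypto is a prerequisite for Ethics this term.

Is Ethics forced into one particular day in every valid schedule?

No

Ethics can be Tue (e.g. Ethics -> Tue, Databases -> Mon, Crypto -> Mon, Chem -> Tue) or Wed (e.g. Ethics=Wed; Databases=Mon; Crypto=Mon; Chem=Wed).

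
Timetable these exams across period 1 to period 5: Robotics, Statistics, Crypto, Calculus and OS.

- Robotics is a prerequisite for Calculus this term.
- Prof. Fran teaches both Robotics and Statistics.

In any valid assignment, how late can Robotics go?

Downstream work caps Robotics at period 4.
Robotics at period 4 is achievable: Robotics in period 4, Statistics in period 1, OS in period 1, Crypto in period 1, Calculus in period 5.

period 4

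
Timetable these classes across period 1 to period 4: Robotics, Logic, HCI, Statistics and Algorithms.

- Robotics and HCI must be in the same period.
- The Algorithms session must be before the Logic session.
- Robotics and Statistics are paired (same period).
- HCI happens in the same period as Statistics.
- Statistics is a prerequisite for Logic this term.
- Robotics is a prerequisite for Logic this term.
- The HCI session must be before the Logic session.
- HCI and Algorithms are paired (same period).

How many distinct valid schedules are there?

6

Splitting on Robotics: it can be period 1 (3), period 2 (2), period 3 (1). Listing each branch's schedules as (Logic, HCI, Statistics, Algorithms) by period number:
Robotics=period 1: (2,1,1,1) (3,1,1,1) (4,1,1,1) — 3.
Robotics=period 2: (3,2,2,2) (4,2,2,2) — 2.
Robotics=period 3: (4,3,3,3) — 1.
Summing: 3 + 2 + 1 = 6.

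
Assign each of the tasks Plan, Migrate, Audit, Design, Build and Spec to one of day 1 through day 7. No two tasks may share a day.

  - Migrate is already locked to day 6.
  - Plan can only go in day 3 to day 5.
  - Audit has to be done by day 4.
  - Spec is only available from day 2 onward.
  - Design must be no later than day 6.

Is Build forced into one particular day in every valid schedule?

Build can be day 1 (e.g. Design -> day 4; Audit -> day 2; Spec -> day 5; Migrate -> day 6; Plan -> day 3; Build -> day 1) or day 2 (e.g. Design -> day 4, Spec -> day 5, Plan -> day 3, Migrate -> day 6, Audit -> day 1, Build -> day 2).

No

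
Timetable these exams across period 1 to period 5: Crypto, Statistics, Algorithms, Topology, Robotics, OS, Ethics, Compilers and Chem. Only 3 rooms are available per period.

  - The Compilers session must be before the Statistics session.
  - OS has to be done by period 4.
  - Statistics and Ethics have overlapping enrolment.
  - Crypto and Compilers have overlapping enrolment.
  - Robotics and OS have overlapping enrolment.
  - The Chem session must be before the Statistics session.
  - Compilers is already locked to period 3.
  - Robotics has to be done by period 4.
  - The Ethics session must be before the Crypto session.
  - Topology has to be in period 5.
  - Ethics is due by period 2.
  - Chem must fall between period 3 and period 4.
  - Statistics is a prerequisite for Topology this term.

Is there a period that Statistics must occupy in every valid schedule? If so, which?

Compilers is fixed at period 3 and must come before Statistics, so Statistics is at least period 4.
Topology is fixed at period 5 and must come after Statistics, so Statistics is at most period 4.
So Statistics must be period 4.

period 4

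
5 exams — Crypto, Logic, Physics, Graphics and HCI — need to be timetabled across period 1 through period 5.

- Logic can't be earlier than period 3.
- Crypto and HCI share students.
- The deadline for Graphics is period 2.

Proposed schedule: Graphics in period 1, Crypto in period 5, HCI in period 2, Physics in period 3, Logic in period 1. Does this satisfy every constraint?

No. Logic can't be earlier than period 3 is not satisfied.

Crypto and HCI share students — holds.
The deadline for Graphics is period 2 — holds.
Logic can't be earlier than period 3 — violated.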